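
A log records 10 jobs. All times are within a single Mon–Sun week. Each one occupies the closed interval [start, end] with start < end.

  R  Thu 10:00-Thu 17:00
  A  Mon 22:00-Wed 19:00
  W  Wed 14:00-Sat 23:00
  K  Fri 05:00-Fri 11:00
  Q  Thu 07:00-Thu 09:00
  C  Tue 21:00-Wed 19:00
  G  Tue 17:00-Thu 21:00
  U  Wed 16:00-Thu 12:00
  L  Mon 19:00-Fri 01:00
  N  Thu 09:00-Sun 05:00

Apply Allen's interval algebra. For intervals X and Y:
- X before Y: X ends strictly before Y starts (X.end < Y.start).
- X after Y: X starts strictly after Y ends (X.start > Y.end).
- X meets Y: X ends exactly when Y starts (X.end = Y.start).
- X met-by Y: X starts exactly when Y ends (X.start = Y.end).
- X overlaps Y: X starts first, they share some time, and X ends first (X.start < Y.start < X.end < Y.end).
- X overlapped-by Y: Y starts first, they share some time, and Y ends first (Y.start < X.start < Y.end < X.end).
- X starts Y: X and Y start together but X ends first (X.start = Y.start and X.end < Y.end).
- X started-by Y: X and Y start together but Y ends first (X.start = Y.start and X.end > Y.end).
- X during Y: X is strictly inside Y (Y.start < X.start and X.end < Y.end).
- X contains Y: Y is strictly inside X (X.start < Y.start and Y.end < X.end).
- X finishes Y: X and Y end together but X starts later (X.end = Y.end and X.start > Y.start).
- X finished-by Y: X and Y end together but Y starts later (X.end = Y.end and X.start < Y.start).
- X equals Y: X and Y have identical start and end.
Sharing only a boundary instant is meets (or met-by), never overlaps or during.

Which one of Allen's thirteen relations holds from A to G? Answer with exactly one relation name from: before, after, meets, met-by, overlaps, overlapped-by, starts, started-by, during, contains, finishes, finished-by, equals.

overlaps

A = [Mon 22:00, Wed 19:00]; G = [Tue 17:00, Thu 21:00].
Compare endpoints: A.start < G.start, A.start < G.end, A.end > G.start, A.end < G.end.
That pattern is 'overlaps'.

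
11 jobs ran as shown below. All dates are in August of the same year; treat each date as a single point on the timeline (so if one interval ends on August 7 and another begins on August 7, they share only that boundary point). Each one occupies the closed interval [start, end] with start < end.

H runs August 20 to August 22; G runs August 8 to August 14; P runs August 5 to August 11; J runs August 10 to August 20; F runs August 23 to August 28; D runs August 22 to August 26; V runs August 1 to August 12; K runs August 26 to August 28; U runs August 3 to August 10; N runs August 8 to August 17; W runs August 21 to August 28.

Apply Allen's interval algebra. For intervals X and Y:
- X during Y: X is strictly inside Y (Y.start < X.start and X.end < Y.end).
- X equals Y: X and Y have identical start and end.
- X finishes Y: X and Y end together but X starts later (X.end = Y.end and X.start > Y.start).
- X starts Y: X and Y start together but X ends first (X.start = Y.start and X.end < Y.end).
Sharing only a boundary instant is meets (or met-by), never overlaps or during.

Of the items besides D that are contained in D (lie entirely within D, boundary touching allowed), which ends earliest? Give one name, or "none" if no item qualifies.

none

Target D = [August 22, August 26].
F [August 23, August 28] → overlapped-by → excluded.
G [August 8, August 14] → before → excluded.
H [August 20, August 22] → meets → excluded.
J [August 10, August 20] → before → excluded.
K [August 26, August 28] → met-by → excluded.
N [August 8, August 17] → before → excluded.
P [August 5, August 11] → before → excluded.
U [August 3, August 10] → before → excluded.
V [August 1, August 12] → before → excluded.
W [August 21, August 28] → contains → excluded.
No candidates → none.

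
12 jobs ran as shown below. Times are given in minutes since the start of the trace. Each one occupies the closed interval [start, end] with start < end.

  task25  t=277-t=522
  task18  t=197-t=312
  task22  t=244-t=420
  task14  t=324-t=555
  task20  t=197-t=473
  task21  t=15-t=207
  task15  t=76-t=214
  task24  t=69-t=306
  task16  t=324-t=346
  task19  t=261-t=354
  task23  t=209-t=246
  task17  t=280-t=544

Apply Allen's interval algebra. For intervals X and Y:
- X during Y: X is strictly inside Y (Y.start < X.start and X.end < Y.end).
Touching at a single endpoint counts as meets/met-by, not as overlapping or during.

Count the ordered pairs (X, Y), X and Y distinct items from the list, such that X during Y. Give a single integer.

Checking all 132 ordered pairs for relation 'during'; matching pairs in alphabetical order:
(task15, task24): task15 during task24 ✓
(task16, task17): task16 during task17 ✓
(task16, task19): task16 during task19 ✓
(task16, task20): task16 during task20 ✓
(task16, task22): task16 during task22 ✓
(task16, task25): task16 during task25 ✓
(task19, task20): task19 during task20 ✓
(task19, task22): task19 during task22 ✓
(task22, task20): task22 during task20 ✓
(task23, task18): task23 during task18 ✓
(task23, task20): task23 during task20 ✓
(task23, task24): task23 during task24 ✓
Count: 12.

12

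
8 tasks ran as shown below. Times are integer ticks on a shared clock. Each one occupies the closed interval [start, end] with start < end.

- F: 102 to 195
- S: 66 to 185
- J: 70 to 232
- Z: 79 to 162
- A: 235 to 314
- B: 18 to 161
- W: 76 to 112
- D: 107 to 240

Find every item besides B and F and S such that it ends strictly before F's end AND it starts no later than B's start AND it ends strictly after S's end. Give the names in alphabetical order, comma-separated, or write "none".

Conditions: its end is strictly before F's end (X.end < 195) AND its start is no later than B's start (X.start <= 18) AND its end is strictly after S's end (X.end > 185).
A: end 314 < 195? ✗; start 235 <= 18? ✗; end 314 > 185? ✓ → no.
D: end 240 < 195? ✗; start 107 <= 18? ✗; end 240 > 185? ✓ → no.
J: end 232 < 195? ✗; start 70 <= 18? ✗; end 232 > 185? ✓ → no.
W: end 112 < 195? ✓; start 76 <= 18? ✗; end 112 > 185? ✗ → no.
Z: end 162 < 195? ✓; start 79 <= 18? ✗; end 162 > 185? ✗ → no.
Result: none.

none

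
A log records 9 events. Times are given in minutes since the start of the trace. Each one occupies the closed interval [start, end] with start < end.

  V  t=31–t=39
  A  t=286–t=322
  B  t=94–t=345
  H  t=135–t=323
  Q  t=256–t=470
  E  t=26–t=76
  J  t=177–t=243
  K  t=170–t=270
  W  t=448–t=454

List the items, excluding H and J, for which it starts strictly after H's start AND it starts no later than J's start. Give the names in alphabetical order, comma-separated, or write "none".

Conditions: its start is strictly after H's start (X.start > t=135) AND its start is no later than J's start (X.start <= t=177).
A: start t=286 > t=135? ✓; start t=286 <= t=177? ✗ → no.
B: start t=94 > t=135? ✗; start t=94 <= t=177? ✓ → no.
E: start t=26 > t=135? ✗; start t=26 <= t=177? ✓ → no.
K: start t=170 > t=135? ✓; start t=170 <= t=177? ✓ → yes.
Q: start t=256 > t=135? ✓; start t=256 <= t=177? ✗ → no.
V: start t=31 > t=135? ✗; start t=31 <= t=177? ✓ → no.
W: start t=448 > t=135? ✓; start t=448 <= t=177? ✗ → no.
Result: K.

K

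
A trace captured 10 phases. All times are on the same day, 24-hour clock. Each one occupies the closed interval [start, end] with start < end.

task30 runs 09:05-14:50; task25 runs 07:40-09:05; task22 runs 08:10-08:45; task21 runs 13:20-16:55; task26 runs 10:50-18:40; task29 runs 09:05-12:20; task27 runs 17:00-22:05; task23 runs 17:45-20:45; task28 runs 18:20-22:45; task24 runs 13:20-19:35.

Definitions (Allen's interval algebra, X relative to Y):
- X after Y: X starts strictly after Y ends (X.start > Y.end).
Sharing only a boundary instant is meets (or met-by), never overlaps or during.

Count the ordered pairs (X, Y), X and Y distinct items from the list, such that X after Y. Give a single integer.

25

Checking all 90 ordered pairs for relation 'after'; matching pairs in alphabetical order:
(task21, task22): task21 after task22 ✓
(task21, task25): task21 after task25 ✓
(task21, task29): task21 after task29 ✓
(task23, task21): task23 after task21 ✓
(task23, task22): task23 after task22 ✓
(task23, task25): task23 after task25 ✓
(task23, task29): task23 after task29 ✓
(task23, task30): task23 after task30 ✓
(task24, task22): task24 after task22 ✓
(task24, task25): task24 after task25 ✓
(task24, task29): task24 after task29 ✓
(task26, task22): task26 after task22 ✓
(task26, task25): task26 after task25 ✓
(task27, task21): task27 after task21 ✓
(task27, task22): task27 after task22 ✓
(task27, task25): task27 after task25 ✓
(task27, task29): task27 after task29 ✓
(task27, task30): task27 after task30 ✓
(task28, task21): task28 after task21 ✓
(task28, task22): task28 after task22 ✓
(task28, task25): task28 after task25 ✓
(task28, task29): task28 after task29 ✓
(task28, task30): task28 after task30 ✓
(task29, task22): task29 after task22 ✓
... plus 1 further pairs not listed.
Count: 25.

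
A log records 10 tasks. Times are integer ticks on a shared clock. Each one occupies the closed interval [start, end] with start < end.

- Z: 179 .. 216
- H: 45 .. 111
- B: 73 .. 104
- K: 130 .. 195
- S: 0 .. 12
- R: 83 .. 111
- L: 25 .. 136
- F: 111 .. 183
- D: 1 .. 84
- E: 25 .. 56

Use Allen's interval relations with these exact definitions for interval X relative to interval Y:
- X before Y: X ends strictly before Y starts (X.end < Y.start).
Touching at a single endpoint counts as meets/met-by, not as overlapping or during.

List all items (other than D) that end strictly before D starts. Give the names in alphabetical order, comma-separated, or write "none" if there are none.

none

Target D = [1, 84].
B [73, 104] → overlapped-by → no.
E [25, 56] → during → no.
F [111, 183] → after → no.
H [45, 111] → overlapped-by → no.
K [130, 195] → after → no.
L [25, 136] → overlapped-by → no.
R [83, 111] → overlapped-by → no.
S [0, 12] → overlaps → no.
Z [179, 216] → after → no.
Result: none.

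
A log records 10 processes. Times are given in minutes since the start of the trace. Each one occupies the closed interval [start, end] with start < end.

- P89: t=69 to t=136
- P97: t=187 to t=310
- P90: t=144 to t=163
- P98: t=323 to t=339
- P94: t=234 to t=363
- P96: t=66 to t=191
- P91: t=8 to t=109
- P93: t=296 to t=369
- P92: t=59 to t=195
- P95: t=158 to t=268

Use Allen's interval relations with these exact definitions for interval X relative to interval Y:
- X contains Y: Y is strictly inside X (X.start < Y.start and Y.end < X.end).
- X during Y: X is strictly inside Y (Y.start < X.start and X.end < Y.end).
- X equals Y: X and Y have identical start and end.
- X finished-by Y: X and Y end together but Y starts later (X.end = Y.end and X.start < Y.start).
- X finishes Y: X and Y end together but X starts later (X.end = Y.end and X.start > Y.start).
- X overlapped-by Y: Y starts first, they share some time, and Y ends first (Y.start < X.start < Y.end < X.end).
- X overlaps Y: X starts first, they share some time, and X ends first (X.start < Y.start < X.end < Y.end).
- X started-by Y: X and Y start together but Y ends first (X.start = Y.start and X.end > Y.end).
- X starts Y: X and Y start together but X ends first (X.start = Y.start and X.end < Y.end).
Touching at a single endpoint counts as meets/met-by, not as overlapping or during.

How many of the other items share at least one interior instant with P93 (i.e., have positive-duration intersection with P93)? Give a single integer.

3

Target P93 = [t=296, t=369].
P89 [t=69, t=136] → before → no.
P90 [t=144, t=163] → before → no.
P91 [t=8, t=109] → before → no.
P92 [t=59, t=195] → before → no.
P94 [t=234, t=363] → overlaps → counts.
P95 [t=158, t=268] → before → no.
P96 [t=66, t=191] → before → no.
P97 [t=187, t=310] → overlaps → counts.
P98 [t=323, t=339] → during → counts.
Total: 3.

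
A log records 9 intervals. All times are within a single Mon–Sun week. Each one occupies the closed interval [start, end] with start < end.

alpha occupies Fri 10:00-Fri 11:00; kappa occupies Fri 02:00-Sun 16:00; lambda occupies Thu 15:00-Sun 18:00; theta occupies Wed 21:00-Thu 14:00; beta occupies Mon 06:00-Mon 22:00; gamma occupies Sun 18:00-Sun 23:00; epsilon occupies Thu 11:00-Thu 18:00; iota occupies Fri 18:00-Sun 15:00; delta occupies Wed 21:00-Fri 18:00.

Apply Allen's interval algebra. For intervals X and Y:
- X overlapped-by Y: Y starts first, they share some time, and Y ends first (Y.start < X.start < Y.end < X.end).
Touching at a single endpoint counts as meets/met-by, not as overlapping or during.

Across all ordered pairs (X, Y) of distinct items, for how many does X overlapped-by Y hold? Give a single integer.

Checking all 72 ordered pairs for relation 'overlapped-by'; matching pairs in alphabetical order:
(epsilon, theta): epsilon overlapped-by theta ✓
(kappa, delta): kappa overlapped-by delta ✓
(lambda, delta): lambda overlapped-by delta ✓
(lambda, epsilon): lambda overlapped-by epsilon ✓
Count: 4.

4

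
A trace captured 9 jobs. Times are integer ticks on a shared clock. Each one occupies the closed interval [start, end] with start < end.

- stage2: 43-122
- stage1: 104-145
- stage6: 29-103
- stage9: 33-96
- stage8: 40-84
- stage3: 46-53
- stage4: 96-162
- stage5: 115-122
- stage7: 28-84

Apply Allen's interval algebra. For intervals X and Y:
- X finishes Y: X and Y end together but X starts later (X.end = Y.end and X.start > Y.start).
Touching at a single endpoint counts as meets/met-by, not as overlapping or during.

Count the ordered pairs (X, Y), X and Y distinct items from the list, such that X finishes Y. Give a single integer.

2

Checking all 72 ordered pairs for relation 'finishes'; matching pairs in alphabetical order:
(stage5, stage2): stage5 finishes stage2 ✓
(stage8, stage7): stage8 finishes stage7 ✓
Count: 2.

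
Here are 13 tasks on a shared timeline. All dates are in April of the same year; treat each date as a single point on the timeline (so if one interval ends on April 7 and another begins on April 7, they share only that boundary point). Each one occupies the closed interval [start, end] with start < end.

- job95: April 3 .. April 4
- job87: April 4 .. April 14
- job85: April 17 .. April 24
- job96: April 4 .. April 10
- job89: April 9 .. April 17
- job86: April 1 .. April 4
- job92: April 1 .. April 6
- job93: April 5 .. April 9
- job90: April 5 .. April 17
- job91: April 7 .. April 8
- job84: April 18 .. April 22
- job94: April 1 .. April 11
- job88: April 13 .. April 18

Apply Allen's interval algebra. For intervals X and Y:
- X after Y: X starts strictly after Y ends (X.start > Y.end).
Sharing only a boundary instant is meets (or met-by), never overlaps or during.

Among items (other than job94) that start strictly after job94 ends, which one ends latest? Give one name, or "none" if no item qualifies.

Target job94 = [April 1, April 11].
job84 [April 18, April 22] → after → candidate.
job85 [April 17, April 24] → after → candidate.
job86 [April 1, April 4] → starts → excluded.
job87 [April 4, April 14] → overlapped-by → excluded.
job88 [April 13, April 18] → after → candidate.
job89 [April 9, April 17] → overlapped-by → excluded.
job90 [April 5, April 17] → overlapped-by → excluded.
job91 [April 7, April 8] → during → excluded.
job92 [April 1, April 6] → starts → excluded.
job93 [April 5, April 9] → during → excluded.
job95 [April 3, April 4] → during → excluded.
job96 [April 4, April 10] → during → excluded.
Among candidates, latest end is April 24 → job85.

job85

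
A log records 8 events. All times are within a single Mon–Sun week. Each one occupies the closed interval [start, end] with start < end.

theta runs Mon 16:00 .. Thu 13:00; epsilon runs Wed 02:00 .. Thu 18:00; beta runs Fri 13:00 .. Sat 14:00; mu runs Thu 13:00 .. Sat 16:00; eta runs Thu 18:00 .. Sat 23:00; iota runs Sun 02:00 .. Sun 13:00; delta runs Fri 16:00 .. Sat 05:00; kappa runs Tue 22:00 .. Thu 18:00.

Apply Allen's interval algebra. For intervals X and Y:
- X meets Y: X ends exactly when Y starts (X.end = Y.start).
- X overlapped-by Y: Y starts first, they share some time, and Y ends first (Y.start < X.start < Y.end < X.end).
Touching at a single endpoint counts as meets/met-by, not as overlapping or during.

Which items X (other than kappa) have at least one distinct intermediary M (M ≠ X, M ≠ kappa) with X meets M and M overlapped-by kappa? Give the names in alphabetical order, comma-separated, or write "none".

theta

Target kappa = [Tue 22:00, Thu 18:00].
Intermediaries M with M overlapped-by kappa: mu.
Via mu — items with X meets mu: theta.
Union: theta.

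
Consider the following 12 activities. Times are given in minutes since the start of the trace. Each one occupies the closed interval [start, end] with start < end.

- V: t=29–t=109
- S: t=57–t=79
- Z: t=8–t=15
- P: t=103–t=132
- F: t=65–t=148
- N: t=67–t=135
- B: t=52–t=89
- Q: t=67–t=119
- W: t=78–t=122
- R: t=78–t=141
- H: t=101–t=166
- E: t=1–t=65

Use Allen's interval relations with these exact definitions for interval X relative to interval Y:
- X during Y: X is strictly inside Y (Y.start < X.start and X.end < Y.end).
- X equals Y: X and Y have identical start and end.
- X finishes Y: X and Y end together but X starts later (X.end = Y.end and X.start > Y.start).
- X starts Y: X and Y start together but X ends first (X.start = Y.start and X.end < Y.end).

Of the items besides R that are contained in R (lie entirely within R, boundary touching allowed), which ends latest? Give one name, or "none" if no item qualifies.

Target R = [t=78, t=141].
B [t=52, t=89] → overlaps → excluded.
E [t=1, t=65] → before → excluded.
F [t=65, t=148] → contains → excluded.
H [t=101, t=166] → overlapped-by → excluded.
N [t=67, t=135] → overlaps → excluded.
P [t=103, t=132] → during → candidate.
Q [t=67, t=119] → overlaps → excluded.
S [t=57, t=79] → overlaps → excluded.
V [t=29, t=109] → overlaps → excluded.
W [t=78, t=122] → starts → candidate.
Z [t=8, t=15] → before → excluded.
Among candidates, latest end is t=132 → P.

P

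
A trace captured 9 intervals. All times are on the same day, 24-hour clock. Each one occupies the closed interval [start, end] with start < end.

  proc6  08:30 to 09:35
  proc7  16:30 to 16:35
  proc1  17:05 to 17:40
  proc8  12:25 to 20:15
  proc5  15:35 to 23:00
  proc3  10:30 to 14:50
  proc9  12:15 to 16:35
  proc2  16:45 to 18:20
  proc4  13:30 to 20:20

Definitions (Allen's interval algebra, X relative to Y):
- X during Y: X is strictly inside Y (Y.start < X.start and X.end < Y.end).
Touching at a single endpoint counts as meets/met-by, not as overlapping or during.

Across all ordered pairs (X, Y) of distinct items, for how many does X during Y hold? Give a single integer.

Checking all 72 ordered pairs for relation 'during'; matching pairs in alphabetical order:
(proc1, proc2): proc1 during proc2 ✓
(proc1, proc4): proc1 during proc4 ✓
(proc1, proc5): proc1 during proc5 ✓
(proc1, proc8): proc1 during proc8 ✓
(proc2, proc4): proc2 during proc4 ✓
(proc2, proc5): proc2 during proc5 ✓
(proc2, proc8): proc2 during proc8 ✓
(proc7, proc4): proc7 during proc4 ✓
(proc7, proc5): proc7 during proc5 ✓
(proc7, proc8): proc7 during proc8 ✓
Count: 10.

10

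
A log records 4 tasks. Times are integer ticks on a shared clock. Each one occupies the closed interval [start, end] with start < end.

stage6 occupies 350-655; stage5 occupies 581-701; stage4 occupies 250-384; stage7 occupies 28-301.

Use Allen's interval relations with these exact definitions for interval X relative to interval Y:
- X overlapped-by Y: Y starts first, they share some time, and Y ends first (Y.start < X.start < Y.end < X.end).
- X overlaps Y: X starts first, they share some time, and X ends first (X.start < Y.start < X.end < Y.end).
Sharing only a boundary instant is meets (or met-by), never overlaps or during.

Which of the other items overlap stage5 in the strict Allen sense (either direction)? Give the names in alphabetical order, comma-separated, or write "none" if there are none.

stage6

Target stage5 = [581, 701].
stage4 [250, 384] → before → no.
stage6 [350, 655] → overlaps → yes.
stage7 [28, 301] → before → no.
Result: stage6.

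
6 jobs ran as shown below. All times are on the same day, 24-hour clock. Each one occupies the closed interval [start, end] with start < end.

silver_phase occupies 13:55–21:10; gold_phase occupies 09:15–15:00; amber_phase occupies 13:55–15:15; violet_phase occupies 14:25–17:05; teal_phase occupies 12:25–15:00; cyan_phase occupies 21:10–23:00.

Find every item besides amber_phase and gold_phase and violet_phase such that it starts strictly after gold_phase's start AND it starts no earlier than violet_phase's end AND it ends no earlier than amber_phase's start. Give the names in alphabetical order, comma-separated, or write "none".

cyan_phase

Conditions: its start is strictly after gold_phase's start (X.start > 09:15) AND its start is no earlier than violet_phase's end (X.start >= 17:05) AND its end is no earlier than amber_phase's start (X.end >= 13:55).
cyan_phase: start 21:10 > 09:15? ✓; start 21:10 >= 17:05? ✓; end 23:00 >= 13:55? ✓ → yes.
silver_phase: start 13:55 > 09:15? ✓; start 13:55 >= 17:05? ✗; end 21:10 >= 13:55? ✓ → no.
teal_phase: start 12:25 > 09:15? ✓; start 12:25 >= 17:05? ✗; end 15:00 >= 13:55? ✓ → no.
Result: cyan_phase.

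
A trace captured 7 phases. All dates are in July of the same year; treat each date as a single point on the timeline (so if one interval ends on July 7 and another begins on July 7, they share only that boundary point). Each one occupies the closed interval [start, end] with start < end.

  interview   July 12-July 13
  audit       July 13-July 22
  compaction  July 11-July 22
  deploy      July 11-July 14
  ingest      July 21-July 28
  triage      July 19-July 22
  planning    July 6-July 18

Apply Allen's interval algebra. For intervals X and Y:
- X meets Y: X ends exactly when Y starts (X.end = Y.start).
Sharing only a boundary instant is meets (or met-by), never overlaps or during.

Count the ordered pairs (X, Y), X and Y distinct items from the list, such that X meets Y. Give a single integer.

1

Checking all 42 ordered pairs for relation 'meets'; matching pairs in alphabetical order:
(interview, audit): interview meets audit ✓
Count: 1.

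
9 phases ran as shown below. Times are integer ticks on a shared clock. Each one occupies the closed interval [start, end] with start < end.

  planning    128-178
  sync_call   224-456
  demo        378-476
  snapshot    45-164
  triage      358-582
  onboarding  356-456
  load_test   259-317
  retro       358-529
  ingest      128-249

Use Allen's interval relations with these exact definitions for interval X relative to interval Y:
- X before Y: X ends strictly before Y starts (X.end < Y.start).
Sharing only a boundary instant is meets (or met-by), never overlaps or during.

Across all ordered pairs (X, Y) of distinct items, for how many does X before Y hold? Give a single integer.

21

Checking all 72 ordered pairs for relation 'before'; matching pairs in alphabetical order:
(ingest, demo): ingest before demo ✓
(ingest, load_test): ingest before load_test ✓
(ingest, onboarding): ingest before onboarding ✓
(ingest, retro): ingest before retro ✓
(ingest, triage): ingest before triage ✓
(load_test, demo): load_test before demo ✓
(load_test, onboarding): load_test before onboarding ✓
(load_test, retro): load_test before retro ✓
(load_test, triage): load_test before triage ✓
(planning, demo): planning before demo ✓
(planning, load_test): planning before load_test ✓
(planning, onboarding): planning before onboarding ✓
(planning, retro): planning before retro ✓
(planning, sync_call): planning before sync_call ✓
(planning, triage): planning before triage ✓
(snapshot, demo): snapshot before demo ✓
(snapshot, load_test): snapshot before load_test ✓
(snapshot, onboarding): snapshot before onboarding ✓
(snapshot, retro): snapshot before retro ✓
(snapshot, sync_call): snapshot before sync_call ✓
(snapshot, triage): snapshot before triage ✓
Count: 21.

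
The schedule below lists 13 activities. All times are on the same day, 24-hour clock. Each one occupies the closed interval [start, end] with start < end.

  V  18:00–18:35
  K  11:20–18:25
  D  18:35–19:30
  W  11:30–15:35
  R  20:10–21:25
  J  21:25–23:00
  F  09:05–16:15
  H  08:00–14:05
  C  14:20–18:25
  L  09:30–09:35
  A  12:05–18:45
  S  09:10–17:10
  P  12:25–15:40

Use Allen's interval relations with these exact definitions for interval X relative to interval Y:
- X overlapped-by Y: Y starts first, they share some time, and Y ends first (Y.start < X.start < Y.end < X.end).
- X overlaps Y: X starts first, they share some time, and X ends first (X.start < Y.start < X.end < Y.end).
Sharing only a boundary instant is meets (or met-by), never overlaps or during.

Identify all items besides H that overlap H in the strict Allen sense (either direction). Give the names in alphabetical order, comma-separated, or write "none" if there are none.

A, F, K, P, S, W

Target H = [08:00, 14:05].
A [12:05, 18:45] → overlapped-by → yes.
C [14:20, 18:25] → after → no.
D [18:35, 19:30] → after → no.
F [09:05, 16:15] → overlapped-by → yes.
J [21:25, 23:00] → after → no.
K [11:20, 18:25] → overlapped-by → yes.
L [09:30, 09:35] → during → no.
P [12:25, 15:40] → overlapped-by → yes.
R [20:10, 21:25] → after → no.
S [09:10, 17:10] → overlapped-by → yes.
V [18:00, 18:35] → after → no.
W [11:30, 15:35] → overlapped-by → yes.
Result: A, F, K, P, S, W.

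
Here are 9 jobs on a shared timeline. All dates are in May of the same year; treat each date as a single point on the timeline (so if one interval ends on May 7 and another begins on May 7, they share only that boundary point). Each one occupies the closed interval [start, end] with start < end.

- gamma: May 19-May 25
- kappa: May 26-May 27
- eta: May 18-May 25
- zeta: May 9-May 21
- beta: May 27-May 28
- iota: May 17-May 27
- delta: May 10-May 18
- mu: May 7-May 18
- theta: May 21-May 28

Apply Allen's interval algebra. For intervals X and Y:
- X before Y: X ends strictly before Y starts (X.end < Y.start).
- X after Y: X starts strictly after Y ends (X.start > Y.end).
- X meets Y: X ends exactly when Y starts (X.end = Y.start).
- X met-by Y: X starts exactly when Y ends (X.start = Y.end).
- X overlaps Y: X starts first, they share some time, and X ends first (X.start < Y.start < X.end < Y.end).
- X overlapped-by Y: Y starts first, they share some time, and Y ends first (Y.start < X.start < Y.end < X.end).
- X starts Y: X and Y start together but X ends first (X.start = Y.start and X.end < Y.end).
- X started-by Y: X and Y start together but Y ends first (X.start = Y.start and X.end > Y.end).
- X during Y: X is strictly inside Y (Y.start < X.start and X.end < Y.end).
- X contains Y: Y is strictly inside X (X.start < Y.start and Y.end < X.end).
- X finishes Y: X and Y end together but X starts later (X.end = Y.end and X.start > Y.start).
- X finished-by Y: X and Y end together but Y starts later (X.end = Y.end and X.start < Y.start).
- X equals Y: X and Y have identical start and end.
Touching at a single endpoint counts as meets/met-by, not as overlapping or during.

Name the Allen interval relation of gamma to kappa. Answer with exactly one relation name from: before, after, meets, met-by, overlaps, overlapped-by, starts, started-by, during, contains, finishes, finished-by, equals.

gamma = [May 19, May 25]; kappa = [May 26, May 27].
Compare endpoints: gamma.start < kappa.start, gamma.start < kappa.end, gamma.end < kappa.start, gamma.end < kappa.end.
That pattern is 'before'.

before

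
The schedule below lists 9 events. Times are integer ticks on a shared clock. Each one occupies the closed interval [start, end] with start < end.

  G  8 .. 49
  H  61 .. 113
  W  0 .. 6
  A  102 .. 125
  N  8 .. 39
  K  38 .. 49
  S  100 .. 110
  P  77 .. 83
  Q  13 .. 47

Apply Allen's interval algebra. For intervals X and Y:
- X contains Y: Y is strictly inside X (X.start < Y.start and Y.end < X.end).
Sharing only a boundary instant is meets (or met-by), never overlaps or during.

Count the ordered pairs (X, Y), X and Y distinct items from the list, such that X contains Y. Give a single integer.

3

Checking all 72 ordered pairs for relation 'contains'; matching pairs in alphabetical order:
(G, Q): G contains Q ✓
(H, P): H contains P ✓
(H, S): H contains S ✓
Count: 3.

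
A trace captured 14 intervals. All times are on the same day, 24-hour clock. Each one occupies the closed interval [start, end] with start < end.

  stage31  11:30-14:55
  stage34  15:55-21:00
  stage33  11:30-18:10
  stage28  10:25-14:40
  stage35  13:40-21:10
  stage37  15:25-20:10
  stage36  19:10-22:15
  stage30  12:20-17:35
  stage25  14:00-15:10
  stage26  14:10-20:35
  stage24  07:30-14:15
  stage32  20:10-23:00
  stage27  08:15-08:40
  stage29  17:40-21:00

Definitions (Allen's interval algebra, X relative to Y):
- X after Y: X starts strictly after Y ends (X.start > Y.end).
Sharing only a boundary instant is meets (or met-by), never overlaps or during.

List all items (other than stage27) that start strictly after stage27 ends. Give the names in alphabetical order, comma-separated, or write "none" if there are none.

stage25, stage26, stage28, stage29, stage30, stage31, stage32, stage33, stage34, stage35, stage36, stage37

Target stage27 = [08:15, 08:40].
stage24 [07:30, 14:15] → contains → no.
stage25 [14:00, 15:10] → after → yes.
stage26 [14:10, 20:35] → after → yes.
stage28 [10:25, 14:40] → after → yes.
stage29 [17:40, 21:00] → after → yes.
stage30 [12:20, 17:35] → after → yes.
stage31 [11:30, 14:55] → after → yes.
stage32 [20:10, 23:00] → after → yes.
stage33 [11:30, 18:10] → after → yes.
stage34 [15:55, 21:00] → after → yes.
stage35 [13:40, 21:10] → after → yes.
stage36 [19:10, 22:15] → after → yes.
stage37 [15:25, 20:10] → after → yes.
Result: stage25, stage26, stage28, stage29, stage30, stage31, stage32, stage33, stage34, stage35, stage36, stage37.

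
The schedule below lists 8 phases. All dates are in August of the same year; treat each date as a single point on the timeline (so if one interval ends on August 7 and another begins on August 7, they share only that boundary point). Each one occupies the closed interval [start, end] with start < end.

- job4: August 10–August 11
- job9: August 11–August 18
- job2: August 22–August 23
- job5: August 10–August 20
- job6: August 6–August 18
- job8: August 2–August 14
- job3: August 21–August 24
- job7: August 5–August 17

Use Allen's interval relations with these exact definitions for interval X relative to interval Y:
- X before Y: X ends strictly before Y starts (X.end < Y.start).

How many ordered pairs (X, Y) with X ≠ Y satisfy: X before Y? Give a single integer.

12

Checking all 56 ordered pairs for relation 'before'; matching pairs in alphabetical order:
(job4, job2): job4 before job2 ✓
(job4, job3): job4 before job3 ✓
(job5, job2): job5 before job2 ✓
(job5, job3): job5 before job3 ✓
(job6, job2): job6 before job2 ✓
(job6, job3): job6 before job3 ✓
(job7, job2): job7 before job2 ✓
(job7, job3): job7 before job3 ✓
(job8, job2): job8 before job2 ✓
(job8, job3): job8 before job3 ✓
(job9, job2): job9 before job2 ✓
(job9, job3): job9 before job3 ✓
Count: 12.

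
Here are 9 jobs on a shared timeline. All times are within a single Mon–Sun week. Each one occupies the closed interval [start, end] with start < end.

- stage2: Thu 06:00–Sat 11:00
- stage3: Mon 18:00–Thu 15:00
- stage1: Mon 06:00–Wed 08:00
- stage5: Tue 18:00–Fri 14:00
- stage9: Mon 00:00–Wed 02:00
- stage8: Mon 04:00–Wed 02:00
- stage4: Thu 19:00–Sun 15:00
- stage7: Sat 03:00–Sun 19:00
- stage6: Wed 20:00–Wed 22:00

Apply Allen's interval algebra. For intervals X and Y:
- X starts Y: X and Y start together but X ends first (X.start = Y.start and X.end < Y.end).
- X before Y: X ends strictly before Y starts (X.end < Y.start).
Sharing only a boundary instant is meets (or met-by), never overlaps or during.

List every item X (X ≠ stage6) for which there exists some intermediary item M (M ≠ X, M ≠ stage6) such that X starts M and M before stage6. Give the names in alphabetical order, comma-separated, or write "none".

Target stage6 = [Wed 20:00, Wed 22:00].
Intermediaries M with M before stage6: stage1, stage8, stage9.
Via stage1 — items with X starts stage1: none.
Via stage8 — items with X starts stage8: none.
Via stage9 — items with X starts stage9: none.
Union: none.

none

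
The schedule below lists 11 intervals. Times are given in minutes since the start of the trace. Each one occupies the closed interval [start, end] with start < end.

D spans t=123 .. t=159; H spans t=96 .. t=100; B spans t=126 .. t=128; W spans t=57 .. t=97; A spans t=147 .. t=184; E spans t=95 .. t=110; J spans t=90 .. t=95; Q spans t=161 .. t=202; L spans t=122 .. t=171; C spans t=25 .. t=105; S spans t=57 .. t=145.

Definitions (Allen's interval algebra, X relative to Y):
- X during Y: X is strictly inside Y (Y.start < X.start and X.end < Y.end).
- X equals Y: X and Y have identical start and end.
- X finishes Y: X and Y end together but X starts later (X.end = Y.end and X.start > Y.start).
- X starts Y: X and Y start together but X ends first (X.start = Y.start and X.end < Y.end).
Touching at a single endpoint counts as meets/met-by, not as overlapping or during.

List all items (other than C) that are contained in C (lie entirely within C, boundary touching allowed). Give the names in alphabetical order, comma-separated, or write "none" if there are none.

Target C = [t=25, t=105].
A [t=147, t=184] → after → no.
B [t=126, t=128] → after → no.
D [t=123, t=159] → after → no.
E [t=95, t=110] → overlapped-by → no.
H [t=96, t=100] → during → yes.
J [t=90, t=95] → during → yes.
L [t=122, t=171] → after → no.
Q [t=161, t=202] → after → no.
S [t=57, t=145] → overlapped-by → no.
W [t=57, t=97] → during → yes.
Result: H, J, W.

H, J, W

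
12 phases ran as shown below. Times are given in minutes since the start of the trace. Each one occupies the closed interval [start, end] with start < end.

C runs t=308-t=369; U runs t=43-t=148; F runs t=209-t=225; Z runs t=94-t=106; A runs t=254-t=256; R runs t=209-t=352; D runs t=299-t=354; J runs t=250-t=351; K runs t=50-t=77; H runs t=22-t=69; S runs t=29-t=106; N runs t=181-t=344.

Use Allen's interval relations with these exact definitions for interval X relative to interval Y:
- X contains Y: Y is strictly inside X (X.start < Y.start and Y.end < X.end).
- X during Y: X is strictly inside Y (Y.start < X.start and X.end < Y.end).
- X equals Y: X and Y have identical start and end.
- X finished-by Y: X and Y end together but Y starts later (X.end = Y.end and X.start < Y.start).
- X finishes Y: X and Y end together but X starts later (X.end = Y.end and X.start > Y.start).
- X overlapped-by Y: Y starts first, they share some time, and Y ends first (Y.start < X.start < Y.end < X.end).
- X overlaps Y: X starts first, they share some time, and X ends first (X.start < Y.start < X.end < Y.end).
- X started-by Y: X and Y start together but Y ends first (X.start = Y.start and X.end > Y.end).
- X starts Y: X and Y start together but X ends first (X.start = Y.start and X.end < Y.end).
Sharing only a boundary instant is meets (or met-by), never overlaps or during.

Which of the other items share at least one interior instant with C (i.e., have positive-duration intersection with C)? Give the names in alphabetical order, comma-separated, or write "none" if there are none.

D, J, N, R

Target C = [t=308, t=369].
A [t=254, t=256] → before → no.
D [t=299, t=354] → overlaps → yes.
F [t=209, t=225] → before → no.
H [t=22, t=69] → before → no.
J [t=250, t=351] → overlaps → yes.
K [t=50, t=77] → before → no.
N [t=181, t=344] → overlaps → yes.
R [t=209, t=352] → overlaps → yes.
S [t=29, t=106] → before → no.
U [t=43, t=148] → before → no.
Z [t=94, t=106] → before → no.
Result: D, J, N, R.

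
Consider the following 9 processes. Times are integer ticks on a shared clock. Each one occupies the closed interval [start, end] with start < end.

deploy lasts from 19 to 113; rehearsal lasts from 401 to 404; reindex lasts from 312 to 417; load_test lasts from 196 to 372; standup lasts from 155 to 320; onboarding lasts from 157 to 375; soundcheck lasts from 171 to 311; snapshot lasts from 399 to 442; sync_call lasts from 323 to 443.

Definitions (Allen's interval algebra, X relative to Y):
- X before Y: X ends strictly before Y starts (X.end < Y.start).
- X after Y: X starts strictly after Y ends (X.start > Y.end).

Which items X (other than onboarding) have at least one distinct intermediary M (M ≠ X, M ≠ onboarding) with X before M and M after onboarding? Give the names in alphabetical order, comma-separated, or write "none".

deploy, load_test, soundcheck, standup

Target onboarding = [157, 375].
Intermediaries M with M after onboarding: rehearsal, snapshot.
Via rehearsal — items with X before rehearsal: deploy, load_test, soundcheck, standup.
Via snapshot — items with X before snapshot: deploy, load_test, soundcheck, standup.
Union: deploy, load_test, soundcheck, standup.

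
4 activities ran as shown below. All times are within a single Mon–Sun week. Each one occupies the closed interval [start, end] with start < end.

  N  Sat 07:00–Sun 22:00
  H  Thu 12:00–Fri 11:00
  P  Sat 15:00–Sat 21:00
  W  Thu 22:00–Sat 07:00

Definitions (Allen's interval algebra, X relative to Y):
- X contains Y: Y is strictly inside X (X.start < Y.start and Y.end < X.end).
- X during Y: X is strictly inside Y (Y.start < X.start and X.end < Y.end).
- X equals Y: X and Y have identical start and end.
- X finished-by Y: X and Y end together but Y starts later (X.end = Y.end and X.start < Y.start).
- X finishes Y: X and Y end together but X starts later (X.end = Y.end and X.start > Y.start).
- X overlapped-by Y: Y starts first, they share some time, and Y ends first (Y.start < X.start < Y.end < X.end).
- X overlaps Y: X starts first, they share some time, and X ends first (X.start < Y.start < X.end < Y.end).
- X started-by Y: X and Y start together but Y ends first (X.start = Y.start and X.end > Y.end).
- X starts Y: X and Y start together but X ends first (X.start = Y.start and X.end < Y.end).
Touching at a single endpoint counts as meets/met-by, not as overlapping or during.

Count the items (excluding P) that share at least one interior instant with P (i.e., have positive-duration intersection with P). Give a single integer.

1

Target P = [Sat 15:00, Sat 21:00].
H [Thu 12:00, Fri 11:00] → before → no.
N [Sat 07:00, Sun 22:00] → contains → counts.
W [Thu 22:00, Sat 07:00] → before → no.
Total: 1.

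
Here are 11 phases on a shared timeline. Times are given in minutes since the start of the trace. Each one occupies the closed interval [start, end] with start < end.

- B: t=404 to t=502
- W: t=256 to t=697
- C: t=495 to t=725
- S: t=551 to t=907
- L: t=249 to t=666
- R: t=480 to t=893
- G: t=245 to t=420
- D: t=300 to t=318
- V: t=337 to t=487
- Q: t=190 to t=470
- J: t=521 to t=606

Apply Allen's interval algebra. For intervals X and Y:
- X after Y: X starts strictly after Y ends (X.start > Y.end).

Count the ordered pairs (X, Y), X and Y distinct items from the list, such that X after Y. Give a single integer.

19

Checking all 110 ordered pairs for relation 'after'; matching pairs in alphabetical order:
(B, D): B after D ✓
(C, D): C after D ✓
(C, G): C after G ✓
(C, Q): C after Q ✓
(C, V): C after V ✓
(J, B): J after B ✓
(J, D): J after D ✓
(J, G): J after G ✓
(J, Q): J after Q ✓
(J, V): J after V ✓
(R, D): R after D ✓
(R, G): R after G ✓
(R, Q): R after Q ✓
(S, B): S after B ✓
(S, D): S after D ✓
(S, G): S after G ✓
(S, Q): S after Q ✓
(S, V): S after V ✓
(V, D): V after D ✓
Count: 19.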